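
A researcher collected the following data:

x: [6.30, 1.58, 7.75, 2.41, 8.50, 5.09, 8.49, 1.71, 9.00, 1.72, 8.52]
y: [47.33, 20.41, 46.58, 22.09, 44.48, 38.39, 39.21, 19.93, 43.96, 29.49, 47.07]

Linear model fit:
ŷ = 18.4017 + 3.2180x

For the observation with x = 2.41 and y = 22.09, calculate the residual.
Residual = -4.0671

The residual is the difference between the actual value and the predicted value:

Residual = y - ŷ

Step 1: Calculate predicted value
ŷ = 18.4017 + 3.2180 × 2.41
ŷ = 26.1571

Step 2: Calculate residual
Residual = 22.09 - 26.1571
Residual = -4.0671

Sign check: y < ŷ, so the point is below the line and the fit overestimates here.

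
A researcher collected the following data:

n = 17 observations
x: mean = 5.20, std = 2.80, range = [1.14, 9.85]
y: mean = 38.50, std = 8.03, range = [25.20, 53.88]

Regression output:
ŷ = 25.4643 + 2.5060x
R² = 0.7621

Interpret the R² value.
R² = 0.7621 means 76.21% of the variation in y is explained by the linear relationship with x. This indicates a strong fit.

The coefficient of determination R² is the fraction of the total variation in y that the fitted line accounts for.

Here R² = 0.7621:
- Explained: 76.21% of the variation in y
- Unexplained (residual): 100% − 76.21% = 23.79%
- Rule of thumb (below 0.3 weak; 0.3 to below 0.7 moderate; 0.7 and above strong) → strong

Calculation: R² = 1 − (SS_res / SS_tot), where SS_res is the sum of squared residuals and SS_tot the total sum of squares.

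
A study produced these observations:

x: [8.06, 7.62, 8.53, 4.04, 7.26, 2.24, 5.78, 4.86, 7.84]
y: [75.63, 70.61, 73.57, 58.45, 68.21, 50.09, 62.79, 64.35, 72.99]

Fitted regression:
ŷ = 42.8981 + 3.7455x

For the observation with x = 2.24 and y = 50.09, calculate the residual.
Residual = -1.1980

The residual is the difference between the actual value and the predicted value:

Residual = y - ŷ

Step 1: Calculate predicted value
ŷ = 42.8981 + 3.7455 × 2.24
ŷ = 51.2880

Step 2: Calculate residual
Residual = 50.09 - 51.2880
Residual = -1.1980

The residual is negative, so the observed y = 50.09 sits below the regression line (the line overestimates it by 1.1980).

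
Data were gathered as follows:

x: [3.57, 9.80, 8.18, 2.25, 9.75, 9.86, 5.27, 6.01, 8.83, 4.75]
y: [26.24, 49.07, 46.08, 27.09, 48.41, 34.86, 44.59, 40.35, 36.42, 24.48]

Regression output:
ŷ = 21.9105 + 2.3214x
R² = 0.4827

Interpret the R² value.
R² = 0.4827 means 48.27% of the variation in y is explained by the linear relationship with x. This indicates a moderate fit.

R² (coefficient of determination) measures the proportion of variance in y explained by the regression model.

Here R² = 0.4827:
- Explained: 48.27% of the variation in y
- Unexplained (residual): 100% − 48.27% = 51.73%
- Rule of thumb (below 0.3 weak; 0.3 to below 0.7 moderate; 0.7 and above strong) → moderate

Calculation: R² = 1 − (SS_res / SS_tot), where SS_res is the sum of squared residuals and SS_tot the total sum of squares.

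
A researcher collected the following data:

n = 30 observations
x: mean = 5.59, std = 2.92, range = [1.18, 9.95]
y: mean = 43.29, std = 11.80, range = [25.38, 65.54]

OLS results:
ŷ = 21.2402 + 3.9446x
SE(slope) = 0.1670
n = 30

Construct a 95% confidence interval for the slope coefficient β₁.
The 95% CI for β₁ is (3.6025, 4.2867)

Confidence interval for the slope:

The 95% CI for β₁ is: β̂₁ ± t*(α/2, n-2) × SE(β̂₁)

Step 1: Find critical t-value
- Confidence level = 0.95
- Degrees of freedom = n - 2 = 30 - 2 = 28
- t*(α/2, 28) = 2.0484

Step 2: Calculate margin of error
Margin = 2.0484 × 0.1670 = 0.3421

Step 3: Construct interval
CI = 3.9446 ± 0.3421
CI = (3.6025, 4.2867)

Interpretation: each one-unit increase in x is associated with a change in mean y of between 3.6025 and 4.2867, with 95% confidence.
Both endpoints are positive, so the data support a genuinely positive slope at this confidence level.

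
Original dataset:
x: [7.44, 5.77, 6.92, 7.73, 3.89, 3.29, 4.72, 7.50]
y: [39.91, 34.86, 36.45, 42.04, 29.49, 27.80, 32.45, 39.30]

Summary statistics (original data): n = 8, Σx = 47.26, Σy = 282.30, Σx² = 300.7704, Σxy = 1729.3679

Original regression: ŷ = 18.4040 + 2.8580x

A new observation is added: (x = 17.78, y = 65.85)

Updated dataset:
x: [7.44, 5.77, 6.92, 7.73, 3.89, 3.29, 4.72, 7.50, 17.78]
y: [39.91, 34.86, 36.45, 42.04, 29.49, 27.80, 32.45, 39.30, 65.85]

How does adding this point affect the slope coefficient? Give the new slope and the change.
The slope changes from 2.8580 to 2.6159 (change of -0.2421, or -8.5%).

x = 17.78 lies well outside the original x-range [3.29, 7.73] (x̄ ≈ 5.91), so this observation has high leverage and can move the slope substantially.

Step 1: Update the sums with the new point (n goes from 8 to 9)
Σx  = 47.26 + 17.78 = 65.04
Σy  = 282.30 + 65.85 = 348.15
Σx² = 300.7704 + 17.78² = 300.7704 + 316.1284 = 616.8988
Σxy = 1729.3679 + 17.78×65.85 = 1729.3679 + 1170.8130 = 2900.1809

Step 2: Recompute the slope with b₁ = (nΣxy − ΣxΣy) / (nΣx² − (Σx)²)
Numerator   = 9×2900.1809 − 65.04×348.15 = 26101.6281 − 22643.6760 = 3457.9521
Denominator = 9×616.8988 − 65.04² = 5552.0892 − 4230.2016 = 1321.8876
b₁(new) = 3457.9521 / 1321.8876 = 2.6159

(Same formula on the original sums: (8×1729.3679 − 47.26×282.30) / (8×300.7704 − 47.26²) = 493.4452 / 172.6556 = 2.8580, matching the given fit.)

Step 3: Change in slope
Δβ₁ = 2.6159 − 2.8580 = -0.2421
Relative change = -0.2421 / 2.8580 × 100% = -8.5%
→ the slope decreases when the point is added.

Because the point sits below the extension of the original line at a high-leverage x, it tilts the fit down.
In practice: check such a point for data-entry or measurement error; investigate whether it comes from the same population as the rest of the sample.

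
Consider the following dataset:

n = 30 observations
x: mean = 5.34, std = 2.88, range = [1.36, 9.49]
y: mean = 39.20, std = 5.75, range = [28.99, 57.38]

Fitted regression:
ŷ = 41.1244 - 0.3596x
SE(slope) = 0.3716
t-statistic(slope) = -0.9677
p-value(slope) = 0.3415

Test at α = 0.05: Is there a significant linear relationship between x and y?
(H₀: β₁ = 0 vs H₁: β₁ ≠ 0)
p-value = 0.3415 ≥ α = 0.05, so we fail to reject H₀. The relationship is not significant.

Hypothesis test for the slope coefficient:

H₀: β₁ = 0 (no linear relationship)
H₁: β₁ ≠ 0 (linear relationship exists)

Test statistic: t = β̂₁ / SE(β̂₁) = -0.3596 / 0.3716 = -0.9677

The p-value (0.3415) is the probability, under H₀, of a t-statistic at least as extreme as |t| = 0.9677 (two-sided, df = n − 2 = 28).

Decision rule: reject H₀ if p-value < α.
p-value = 0.3415 ≥ α = 0.05 → fail to reject H₀.

Conclusion: the linear association between x and y is not significant at the 5% level.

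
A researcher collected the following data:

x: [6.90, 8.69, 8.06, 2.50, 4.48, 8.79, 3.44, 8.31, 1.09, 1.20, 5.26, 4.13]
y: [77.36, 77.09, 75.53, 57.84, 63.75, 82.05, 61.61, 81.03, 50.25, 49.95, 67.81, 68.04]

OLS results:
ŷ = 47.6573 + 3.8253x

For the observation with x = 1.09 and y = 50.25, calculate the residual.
Residual = -1.5769

The residual is the difference between the actual value and the predicted value:

Residual = y - ŷ

Step 1: Calculate predicted value
ŷ = 47.6573 + 3.8253 × 1.09
ŷ = 51.8269

Step 2: Calculate residual
Residual = 50.25 - 51.8269
Residual = -1.5769

The residual is negative, so the observed y = 50.25 sits below the regression line (the line overestimates it by 1.5769).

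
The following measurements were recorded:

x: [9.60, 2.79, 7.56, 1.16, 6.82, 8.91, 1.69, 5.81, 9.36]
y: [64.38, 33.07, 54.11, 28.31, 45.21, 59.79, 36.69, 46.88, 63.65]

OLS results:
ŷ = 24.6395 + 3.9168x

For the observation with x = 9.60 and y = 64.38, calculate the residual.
Residual = 2.1392

The residual is the difference between the actual value and the predicted value:

Residual = y - ŷ

Step 1: Calculate predicted value
ŷ = 24.6395 + 3.9168 × 9.60
ŷ = 62.2408

Step 2: Calculate residual
Residual = 64.38 - 62.2408
Residual = 2.1392

Sign check: y > ŷ, so the point is above the line and the fit underestimates here.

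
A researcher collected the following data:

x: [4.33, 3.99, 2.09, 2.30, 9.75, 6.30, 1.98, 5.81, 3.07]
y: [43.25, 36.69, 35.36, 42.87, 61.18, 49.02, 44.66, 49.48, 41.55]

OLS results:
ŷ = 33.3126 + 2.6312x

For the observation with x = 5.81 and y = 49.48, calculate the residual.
Residual = 0.8801

The residual is the difference between the actual value and the predicted value:

Residual = y - ŷ

Step 1: Calculate predicted value
ŷ = 33.3126 + 2.6312 × 5.81
ŷ = 48.5999

Step 2: Calculate residual
Residual = 49.48 - 48.5999
Residual = 0.8801

Interpretation: the model underestimates the actual value by 0.8801 at this point (positive residual → observation lies above the fitted line).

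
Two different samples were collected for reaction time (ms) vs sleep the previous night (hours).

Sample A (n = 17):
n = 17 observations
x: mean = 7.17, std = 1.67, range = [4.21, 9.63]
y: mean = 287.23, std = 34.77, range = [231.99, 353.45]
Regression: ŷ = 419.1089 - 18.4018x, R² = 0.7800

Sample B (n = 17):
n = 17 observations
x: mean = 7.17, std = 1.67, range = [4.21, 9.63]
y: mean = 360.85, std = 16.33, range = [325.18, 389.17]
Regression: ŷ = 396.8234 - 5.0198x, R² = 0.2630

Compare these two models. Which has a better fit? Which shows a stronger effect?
Model A has the better fit (R² = 0.7800 vs 0.2630). Model A shows the stronger effect (|β₁| = 18.4018 vs 5.0198).

Model Comparison:

Fit — compare R²:
- Model A: R² = 0.7800 → 78.00% of variance in reaction time explained
- Model B: R² = 0.2630 → 26.30% of variance in reaction time explained
- 0.7800 > 0.2630 → Model A has the better fit

Which has the larger per-hour effect? (|β₁|)
- Model A: β₁ = -18.4018 → predicted reaction time falls 18.4018 ms per additional hour of sleep
- Model B: β₁ = -5.0198 → predicted reaction time falls 5.0198 ms per additional hour of sleep
- |-18.4018| > |-5.0198| → Model A shows the stronger marginal effect

Note: R² measures how tightly points cluster around the line; β₁ measures how steep the line is — they answer different questions.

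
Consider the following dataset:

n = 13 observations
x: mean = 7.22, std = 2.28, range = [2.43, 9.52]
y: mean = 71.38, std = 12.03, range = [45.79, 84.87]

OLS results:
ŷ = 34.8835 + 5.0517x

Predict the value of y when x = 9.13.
ŷ = 81.0055

Plug x = 9.13 into the fitted line:

ŷ = 34.8835 + 5.0517 × 9.13
ŷ = 34.8835 + 46.1220
ŷ = 81.0055

This is a point prediction; actual observations scatter around it by roughly the residual standard deviation.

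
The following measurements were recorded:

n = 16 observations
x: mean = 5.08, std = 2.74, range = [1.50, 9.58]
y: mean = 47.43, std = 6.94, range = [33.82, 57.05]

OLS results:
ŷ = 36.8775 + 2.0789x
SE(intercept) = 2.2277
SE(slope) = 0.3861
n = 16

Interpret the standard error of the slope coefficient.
The slope 2.0789 is pinned down to within about ±0.3861 (one SE) by these data — relative uncertainty 18.6%, i.e. precise.

SE(β̂₁) = s / √Sxx, where s is the residual standard deviation and Sxx = Σ(x − x̄)². It is the yardstick for how far β̂₁ = 2.0789 could plausibly be from the true slope.

Relative precision:
- SE / |β̂₁| = 0.3861 / 2.0789 = 18.6%
- Rule of thumb (under 20%: precise; 20% to under 50%: moderately precise; 50% or more: imprecise) → precise

Link to the t-test: t = β̂₁ / SE(β̂₁) = 2.0789 / 0.3861 = 5.3844, the statistic for H₀: β₁ = 0.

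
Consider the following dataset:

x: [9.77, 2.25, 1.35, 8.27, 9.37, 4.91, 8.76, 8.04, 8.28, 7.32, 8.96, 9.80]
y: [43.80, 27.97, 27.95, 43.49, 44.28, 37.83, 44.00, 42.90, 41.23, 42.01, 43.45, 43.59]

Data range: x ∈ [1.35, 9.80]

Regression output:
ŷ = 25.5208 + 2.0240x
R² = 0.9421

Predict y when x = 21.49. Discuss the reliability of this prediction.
ŷ = 69.0166 (extrapolation — x = 21.49 lies outside [1.35, 9.80], so reliability is low).

Prediction calculation:
ŷ = 25.5208 + 2.0240 × 21.49
ŷ = 69.0166

Reliability:
- Data range: x ∈ [1.35, 9.80]
- Prediction point: x = 21.49 is 11.69 units above the observed range → this is EXTRAPOLATION, not interpolation

Why that matters here:
- The standard error of prediction grows with (x − x̄)², and x = 21.49 is far from x̄ = 7.26
- There are no observations near this x to validate the fitted line there
- The linear relationship may not hold outside the observed range

Report the number if required, but flag clearly that it is an extrapolation.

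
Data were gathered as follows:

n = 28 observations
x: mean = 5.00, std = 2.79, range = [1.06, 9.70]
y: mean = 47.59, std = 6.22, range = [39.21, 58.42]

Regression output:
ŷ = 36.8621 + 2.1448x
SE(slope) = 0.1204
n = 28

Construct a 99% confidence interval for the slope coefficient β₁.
The 99% CI for β₁ is (1.8102, 2.4794)

Confidence interval for the slope:

The 99% CI for β₁ is: β̂₁ ± t*(α/2, n-2) × SE(β̂₁)

Step 1: Find critical t-value
- Confidence level = 0.99
- Degrees of freedom = n - 2 = 28 - 2 = 26
- t*(α/2, 26) = 2.7787

Step 2: Calculate margin of error
Margin = 2.7787 × 0.1204 = 0.3346

Step 3: Construct interval
CI = 2.1448 ± 0.3346
CI = (1.8102, 2.4794)

Interpretation: each one-unit increase in x is associated with a change in mean y of between 1.8102 and 2.4794, with 99% confidence.
Both endpoints are positive, so the data support a genuinely positive slope at this confidence level.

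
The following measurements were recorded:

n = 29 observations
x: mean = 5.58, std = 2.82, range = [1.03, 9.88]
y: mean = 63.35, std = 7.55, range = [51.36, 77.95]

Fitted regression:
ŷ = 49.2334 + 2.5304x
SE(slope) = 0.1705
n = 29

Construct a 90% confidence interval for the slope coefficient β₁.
The 90% CI for β₁ is (2.2400, 2.8208)

Confidence interval for the slope:

The 90% CI for β₁ is: β̂₁ ± t*(α/2, n-2) × SE(β̂₁)

Step 1: Find critical t-value
- Confidence level = 0.9
- Degrees of freedom = n - 2 = 29 - 2 = 27
- t*(α/2, 27) = 1.7033

Step 2: Calculate margin of error
Margin = 1.7033 × 0.1705 = 0.2904

Step 3: Construct interval
CI = 2.5304 ± 0.2904
CI = (2.2400, 2.8208)

Interpretation: each one-unit increase in x is associated with a change in mean y of between 2.2400 and 2.8208, with 90% confidence.
Since 0 is outside the interval, a two-sided test at α = 0.10 would reject H₀: β₁ = 0.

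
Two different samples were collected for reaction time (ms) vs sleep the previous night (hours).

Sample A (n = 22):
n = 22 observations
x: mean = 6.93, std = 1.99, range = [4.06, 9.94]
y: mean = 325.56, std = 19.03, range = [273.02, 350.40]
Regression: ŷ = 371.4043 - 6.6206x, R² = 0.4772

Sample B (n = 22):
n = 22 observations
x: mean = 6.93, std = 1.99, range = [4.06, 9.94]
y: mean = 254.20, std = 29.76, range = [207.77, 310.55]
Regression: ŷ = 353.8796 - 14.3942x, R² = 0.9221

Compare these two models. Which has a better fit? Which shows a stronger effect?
Model B has the better fit (R² = 0.9221 vs 0.4772). Model B shows the stronger effect (|β₁| = 14.3942 vs 6.6206).

Model Comparison:

Fit — compare R²:
- Model A: R² = 0.4772 → 47.72% of variance in reaction time explained
- Model B: R² = 0.9221 → 92.21% of variance in reaction time explained
- 0.9221 > 0.4772 → Model B has the better fit

Which has the larger per-hour effect? (|β₁|)
- Model A: β₁ = -6.6206 → predicted reaction time falls 6.6206 ms per additional hour of sleep
- Model B: β₁ = -14.3942 → predicted reaction time falls 14.3942 ms per additional hour of sleep
- |-6.6206| < |-14.3942| → Model B shows the stronger marginal effect

Notes:
- A better fit (higher R²) doesn't necessarily mean a more important relationship.
- A steeper slope doesn't make a better model if the scatter around the line is large.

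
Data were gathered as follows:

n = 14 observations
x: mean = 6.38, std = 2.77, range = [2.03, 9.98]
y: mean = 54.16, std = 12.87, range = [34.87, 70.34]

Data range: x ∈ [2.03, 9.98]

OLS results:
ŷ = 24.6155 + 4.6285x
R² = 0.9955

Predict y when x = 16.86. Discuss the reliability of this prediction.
The equation gives ŷ = 102.6520; however x = 16.86 is 6.88 units above the observed range, so this extrapolated value should not be trusted.

Prediction calculation:
ŷ = 24.6155 + 4.6285 × 16.86
ŷ = 102.6520

Reliability:
- Data range: x ∈ [2.03, 9.98]
- Prediction point: x = 16.86 is 6.88 units above the observed range → this is EXTRAPOLATION, not interpolation

Why that matters here:
- Real relationships often flatten, saturate, or turn nonlinear at extremes
- The standard error of prediction grows with (x − x̄)², and x = 16.86 is far from x̄ = 6.38
- There are no observations near this x to validate the fitted line there

Report the number if required, but flag clearly that it is an extrapolation.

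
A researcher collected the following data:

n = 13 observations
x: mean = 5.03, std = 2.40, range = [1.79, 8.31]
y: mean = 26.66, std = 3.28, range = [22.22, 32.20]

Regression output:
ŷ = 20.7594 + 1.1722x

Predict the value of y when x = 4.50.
ŷ = 26.0343

x = 4.50 lies inside the observed range [1.79, 8.31], so the fitted equation applies directly:

ŷ = 20.7594 + 1.1722 × 4.50
ŷ = 20.7594 + 5.2749
ŷ = 26.0343

This is the fitted mean response at that x — an individual observation would come with a wider prediction interval.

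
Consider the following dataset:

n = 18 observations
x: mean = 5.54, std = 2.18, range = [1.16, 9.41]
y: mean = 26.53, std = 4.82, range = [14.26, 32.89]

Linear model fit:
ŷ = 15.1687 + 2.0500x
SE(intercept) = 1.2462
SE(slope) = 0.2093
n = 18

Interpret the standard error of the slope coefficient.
SE(β̂₁) = 0.2093 is the estimated standard deviation of the slope estimate across repeated samples; relative to β̂₁ = 2.0500 that is 10.2%, a precise estimate.

SE(β̂₁) = s / √Sxx, where s is the residual standard deviation and Sxx = Σ(x − x̄)². It is the yardstick for how far β̂₁ = 2.0500 could plausibly be from the true slope.

Relative precision:
- SE / |β̂₁| = 0.2093 / 2.0500 = 10.2%
- Rule of thumb (under 20%: precise; 20% to under 50%: moderately precise; 50% or more: imprecise) → precise

Link to the t-test: t = β̂₁ / SE(β̂₁) = 2.0500 / 0.2093 = 9.7946, the statistic for H₀: β₁ = 0.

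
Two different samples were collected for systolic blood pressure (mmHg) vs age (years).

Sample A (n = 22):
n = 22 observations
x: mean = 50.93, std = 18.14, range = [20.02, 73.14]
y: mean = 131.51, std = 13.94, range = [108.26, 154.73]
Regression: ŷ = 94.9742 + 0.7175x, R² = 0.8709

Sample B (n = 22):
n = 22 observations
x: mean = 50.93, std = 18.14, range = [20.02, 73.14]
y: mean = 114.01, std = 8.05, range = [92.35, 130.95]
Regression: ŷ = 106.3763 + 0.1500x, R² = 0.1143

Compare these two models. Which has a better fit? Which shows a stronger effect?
Model A has the better fit (R² = 0.8709 vs 0.1143). Model A shows the stronger effect (|β₁| = 0.7175 vs 0.1500).

Model Comparison:

Which explains more variance? (R²)
- Model A: R² = 0.8709 → 87.09% of variance in blood pressure explained
- Model B: R² = 0.1143 → 11.43% of variance in blood pressure explained
- 0.8709 > 0.1143 → Model A has the better fit

Effect size (slope magnitude):
- Model A: β₁ = 0.7175 → predicted blood pressure rises 0.7175 mmHg per additional year of age
- Model B: β₁ = 0.1500 → predicted blood pressure rises 0.1500 mmHg per additional year of age
- |0.7175| > |0.1500| → Model A shows the stronger marginal effect

Note: R² measures how tightly points cluster around the line; β₁ measures how steep the line is — they answer different questions.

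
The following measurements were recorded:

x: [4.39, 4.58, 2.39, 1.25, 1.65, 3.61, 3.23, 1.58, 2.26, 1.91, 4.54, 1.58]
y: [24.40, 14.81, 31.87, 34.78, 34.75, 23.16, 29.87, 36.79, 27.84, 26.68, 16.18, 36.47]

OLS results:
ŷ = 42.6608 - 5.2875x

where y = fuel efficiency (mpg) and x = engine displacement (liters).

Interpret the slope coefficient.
An increase of one liter in engine displacement is associated with a 5.2875 mpg decrease in predicted fuel efficiency.

The slope β₁ = -5.2875 gives the rate at which the fitted fuel efficiency changes with engine displacement.

Interpretation:
- Engine displacement up by 1 liter → predicted fuel efficiency decreases by 5.2875 mpg
- The effect is assumed constant over the observed range of x (linearity)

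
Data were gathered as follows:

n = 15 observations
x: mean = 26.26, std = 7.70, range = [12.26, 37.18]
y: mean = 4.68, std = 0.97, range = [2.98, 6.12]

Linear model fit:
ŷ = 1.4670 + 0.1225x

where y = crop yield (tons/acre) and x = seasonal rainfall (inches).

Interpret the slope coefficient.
An increase of one inch in rainfall is associated with a 0.1225 tons/acre increase in predicted crop yield.

The slope β₁ = 0.1225 gives the rate at which the fitted crop yield changes with rainfall.

Interpretation:
- Rainfall up by 1 inch → predicted crop yield increases by 0.1225 tons/acre
- This is a linear approximation: the same per-unit change is assumed across the whole observed x range
- The sign (+) gives the direction; the magnitude 0.1225 gives the size of the effect per inch

The intercept β₀ = 1.4670 is the predicted crop yield when rainfall = 0; since the smallest observed x is 12.26, this is an extrapolation and mainly anchors the line.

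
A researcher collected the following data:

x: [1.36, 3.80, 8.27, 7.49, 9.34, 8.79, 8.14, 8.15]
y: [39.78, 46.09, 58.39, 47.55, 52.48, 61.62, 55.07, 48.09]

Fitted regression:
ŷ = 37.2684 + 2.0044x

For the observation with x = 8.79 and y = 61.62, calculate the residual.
Residual = 6.7329

The residual is the difference between the actual value and the predicted value:

Residual = y - ŷ

Step 1: Calculate predicted value
ŷ = 37.2684 + 2.0044 × 8.79
ŷ = 54.8871

Step 2: Calculate residual
Residual = 61.62 - 54.8871
Residual = 6.7329

The residual is positive, so the observed y = 61.62 sits above the regression line (the line underestimates it by 6.7329).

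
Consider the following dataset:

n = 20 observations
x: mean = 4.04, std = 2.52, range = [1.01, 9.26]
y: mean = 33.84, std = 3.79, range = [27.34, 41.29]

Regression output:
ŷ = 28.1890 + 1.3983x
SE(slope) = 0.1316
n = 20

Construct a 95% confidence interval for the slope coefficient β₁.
The 95% CI for β₁ is (1.1218, 1.6748)

Confidence interval for the slope:

The 95% CI for β₁ is: β̂₁ ± t*(α/2, n-2) × SE(β̂₁)

Step 1: Find critical t-value
- Confidence level = 0.95
- Degrees of freedom = n - 2 = 20 - 2 = 18
- t*(α/2, 18) = 2.1009

Step 2: Calculate margin of error
Margin = 2.1009 × 0.1316 = 0.2765

Step 3: Construct interval
CI = 1.3983 ± 0.2765
CI = (1.1218, 1.6748)

Interpretation: We are 95% confident that the true slope β₁ lies between 1.1218 and 1.6748.
Both endpoints are positive, so the data support a genuinely positive slope at this confidence level.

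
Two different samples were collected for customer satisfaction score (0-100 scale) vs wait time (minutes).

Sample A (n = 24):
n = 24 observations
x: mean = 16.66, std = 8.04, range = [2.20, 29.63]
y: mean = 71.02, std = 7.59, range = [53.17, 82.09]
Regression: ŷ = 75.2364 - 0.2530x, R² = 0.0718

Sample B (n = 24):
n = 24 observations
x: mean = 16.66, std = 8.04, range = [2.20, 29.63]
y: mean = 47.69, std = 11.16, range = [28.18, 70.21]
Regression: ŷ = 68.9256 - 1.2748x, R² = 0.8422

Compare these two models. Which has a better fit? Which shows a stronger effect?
Model B has the better fit (R² = 0.8422 vs 0.0718). Model B shows the stronger effect (|β₁| = 1.2748 vs 0.2530).

Model Comparison:

Goodness of fit (R²):
- Model A: R² = 0.0718 → 7.18% of variance in satisfaction score explained
- Model B: R² = 0.8422 → 84.22% of variance in satisfaction score explained
- 0.8422 > 0.0718 → Model B has the better fit

Effect size (slope magnitude):
- Model A: β₁ = -0.2530 → predicted satisfaction score falls 0.2530 points per additional minute of wait time
- Model B: β₁ = -1.2748 → predicted satisfaction score falls 1.2748 points per additional minute of wait time
- |-0.2530| < |-1.2748| → Model B shows the stronger marginal effect

Note: The two samples could reflect different populations, time periods, or measurement quality.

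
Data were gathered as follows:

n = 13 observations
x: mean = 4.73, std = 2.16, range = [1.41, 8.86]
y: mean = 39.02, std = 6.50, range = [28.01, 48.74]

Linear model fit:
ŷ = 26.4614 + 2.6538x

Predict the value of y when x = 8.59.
ŷ = 49.2575

Plug x = 8.59 into the fitted line:

ŷ = 26.4614 + 2.6538 × 8.59
ŷ = 26.4614 + 22.7961
ŷ = 49.2575

This is the fitted mean response at that x — an individual observation would come with a wider prediction interval.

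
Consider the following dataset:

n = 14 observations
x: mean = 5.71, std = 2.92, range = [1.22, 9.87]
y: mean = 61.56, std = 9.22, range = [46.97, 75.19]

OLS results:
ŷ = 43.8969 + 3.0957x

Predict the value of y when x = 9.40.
ŷ = 72.9965

x = 9.40 lies inside the observed range [1.22, 9.87], so the fitted equation applies directly:

ŷ = 43.8969 + 3.0957 × 9.40
ŷ = 43.8969 + 29.0996
ŷ = 72.9965

This is the fitted mean response at that x — an individual observation would come with a wider prediction interval.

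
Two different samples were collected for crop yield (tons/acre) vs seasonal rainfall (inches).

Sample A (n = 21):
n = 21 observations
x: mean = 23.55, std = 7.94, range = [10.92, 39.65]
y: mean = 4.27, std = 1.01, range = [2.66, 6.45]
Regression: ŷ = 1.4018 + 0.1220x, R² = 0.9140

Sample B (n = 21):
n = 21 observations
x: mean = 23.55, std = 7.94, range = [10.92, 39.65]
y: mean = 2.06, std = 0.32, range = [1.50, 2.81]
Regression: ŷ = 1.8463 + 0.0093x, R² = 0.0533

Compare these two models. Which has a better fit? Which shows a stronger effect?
Model A has the better fit (R² = 0.9140 vs 0.0533). Model A shows the stronger effect (|β₁| = 0.1220 vs 0.0093).

Model Comparison:

Goodness of fit (R²):
- Model A: R² = 0.9140 → 91.40% of variance in crop yield explained
- Model B: R² = 0.0533 → 5.33% of variance in crop yield explained
- 0.9140 > 0.0533 → Model A has the better fit

Which has the larger per-inch effect? (|β₁|)
- Model A: β₁ = 0.1220 → predicted crop yield rises 0.1220 tons/acre per additional inch of rainfall
- Model B: β₁ = 0.0093 → predicted crop yield rises 0.0093 tons/acre per additional inch of rainfall
- |0.1220| > |0.0093| → Model A shows the stronger marginal effect

Notes:
- The two samples could reflect different populations, time periods, or measurement quality.
- R² measures how tightly points cluster around the line; β₁ measures how steep the line is — they answer different questions.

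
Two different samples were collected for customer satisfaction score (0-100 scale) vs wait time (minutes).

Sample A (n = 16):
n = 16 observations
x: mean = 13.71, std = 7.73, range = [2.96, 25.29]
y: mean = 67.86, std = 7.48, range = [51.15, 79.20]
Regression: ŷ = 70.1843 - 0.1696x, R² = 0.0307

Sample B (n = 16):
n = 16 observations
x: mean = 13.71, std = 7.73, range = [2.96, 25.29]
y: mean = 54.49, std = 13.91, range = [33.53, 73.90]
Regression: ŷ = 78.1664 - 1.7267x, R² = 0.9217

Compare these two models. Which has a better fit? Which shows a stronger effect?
Model B has the better fit (R² = 0.9217 vs 0.0307). Model B shows the stronger effect (|β₁| = 1.7267 vs 0.1696).

Model Comparison:

Which explains more variance? (R²)
- Model A: R² = 0.0307 → 3.07% of variance in satisfaction score explained
- Model B: R² = 0.9217 → 92.17% of variance in satisfaction score explained
- 0.9217 > 0.0307 → Model B has the better fit

Strength of effect — compare |β₁|:
- Model A: β₁ = -0.1696 → predicted satisfaction score falls 0.1696 points per additional minute of wait time
- Model B: β₁ = -1.7267 → predicted satisfaction score falls 1.7267 points per additional minute of wait time
- |-0.1696| < |-1.7267| → Model B shows the stronger marginal effect

Notes:
- A better fit (higher R²) doesn't necessarily mean a more important relationship.
- R² measures how tightly points cluster around the line; β₁ measures how steep the line is — they answer different questions.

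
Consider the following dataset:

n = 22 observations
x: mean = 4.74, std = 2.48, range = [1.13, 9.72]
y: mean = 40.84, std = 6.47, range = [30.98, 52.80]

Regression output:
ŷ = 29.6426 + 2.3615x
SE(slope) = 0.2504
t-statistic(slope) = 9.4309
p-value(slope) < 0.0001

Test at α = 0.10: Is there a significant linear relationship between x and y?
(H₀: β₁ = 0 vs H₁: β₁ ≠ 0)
Reject H₀: p-value < 0.0001 < α = 0.10. The linear relationship is significant at the 10% level.

Hypothesis test for the slope coefficient:

H₀: β₁ = 0 (no linear relationship)
H₁: β₁ ≠ 0 (linear relationship exists)

Test statistic: t = β̂₁ / SE(β̂₁) = 2.3615 / 0.2504 = 9.4309

p < 0.0001: how often a slope estimate this far from 0 (in SE units) would arise by chance if β₁ were truly 0.

Decision rule: reject H₀ if p-value < α.
p-value < 0.0001 < α = 0.10 → reject H₀.

There is sufficient evidence at the 10% significance level to conclude that a linear relationship exists between x and y.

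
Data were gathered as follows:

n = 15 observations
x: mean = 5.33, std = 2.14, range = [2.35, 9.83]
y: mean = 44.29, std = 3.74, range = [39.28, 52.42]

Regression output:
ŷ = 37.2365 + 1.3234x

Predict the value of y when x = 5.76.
ŷ = 44.8593

Plug x = 5.76 into the fitted line:

ŷ = 37.2365 + 1.3234 × 5.76
ŷ = 37.2365 + 7.6228
ŷ = 44.8593

This is a point prediction; actual observations scatter around it by roughly the residual standard deviation.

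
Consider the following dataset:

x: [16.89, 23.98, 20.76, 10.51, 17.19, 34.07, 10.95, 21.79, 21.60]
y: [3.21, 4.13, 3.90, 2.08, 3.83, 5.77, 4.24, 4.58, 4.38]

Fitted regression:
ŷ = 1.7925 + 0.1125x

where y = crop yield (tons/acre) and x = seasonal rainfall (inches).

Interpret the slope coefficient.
An increase of one inch in rainfall is associated with a 0.1125 tons/acre increase in predicted crop yield.

The slope coefficient β₁ = 0.1125 represents the marginal effect of rainfall on crop yield.

Interpretation:
- Rainfall up by 1 inch → predicted crop yield increases by 0.1125 tons/acre
- This is a linear approximation: the same per-unit change is assumed across the whole observed x range
- The slope describes association in these data, not necessarily a causal effect

The intercept β₀ = 1.7925 is the predicted crop yield when rainfall = 0; since the smallest observed x is 10.51, this is an extrapolation and mainly anchors the line.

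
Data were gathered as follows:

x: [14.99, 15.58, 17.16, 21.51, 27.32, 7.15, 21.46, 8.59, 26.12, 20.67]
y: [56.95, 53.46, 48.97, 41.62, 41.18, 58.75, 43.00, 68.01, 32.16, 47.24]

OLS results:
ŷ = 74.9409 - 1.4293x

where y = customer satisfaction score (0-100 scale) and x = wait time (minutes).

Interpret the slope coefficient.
An increase of one minute in wait time is associated with a 1.4293 points decrease in predicted satisfaction score.

β₁ = -1.4293 is the change in predicted satisfaction score (points) per additional minute of wait time.

Interpretation:
- Wait time up by 1 minute → predicted satisfaction score decreases by 1.4293 points
- This is a linear approximation: the same per-unit change is assumed across the whole observed x range
- The slope describes association in these data, not necessarily a causal effect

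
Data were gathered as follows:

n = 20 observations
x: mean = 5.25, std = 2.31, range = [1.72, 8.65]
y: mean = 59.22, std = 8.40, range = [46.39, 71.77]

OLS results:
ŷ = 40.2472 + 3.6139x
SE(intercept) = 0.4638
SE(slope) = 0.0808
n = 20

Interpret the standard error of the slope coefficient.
SE(slope) = 0.0808 measures the uncertainty in the estimated slope. The coefficient is estimated precisely (SE/|β̂₁| = 2.2%).

SE(β̂₁) = s / √Sxx, where s is the residual standard deviation and Sxx = Σ(x − x̄)². It is the yardstick for how far β̂₁ = 3.6139 could plausibly be from the true slope.

Relative precision:
- SE / |β̂₁| = 0.0808 / 3.6139 = 2.2%
- Rule of thumb (under 20%: precise; 20% to under 50%: moderately precise; 50% or more: imprecise) → precise

Rough 95% range (±2 SE): 3.6139 ± 0.1616 → (3.4523, 3.7755).

What drives SE(β̂₁): larger n (here n = 20) → smaller SE; wider spread of x values → smaller SE.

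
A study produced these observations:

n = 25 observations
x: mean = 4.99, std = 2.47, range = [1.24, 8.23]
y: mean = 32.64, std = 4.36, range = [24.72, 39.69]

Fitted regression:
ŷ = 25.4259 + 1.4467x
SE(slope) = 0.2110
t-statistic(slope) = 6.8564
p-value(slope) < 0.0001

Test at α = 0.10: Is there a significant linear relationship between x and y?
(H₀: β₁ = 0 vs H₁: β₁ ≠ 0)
Reject H₀: p-value < 0.0001 < α = 0.10. The linear relationship is significant at the 10% level.

Hypothesis test for the slope coefficient:

H₀: β₁ = 0 (no linear relationship)
H₁: β₁ ≠ 0 (linear relationship exists)

Test statistic: t = β̂₁ / SE(β̂₁) = 1.4467 / 0.2110 = 6.8564

p < 0.0001: how often a slope estimate this far from 0 (in SE units) would arise by chance if β₁ were truly 0.

Decision rule: reject H₀ if p-value < α.
p-value < 0.0001 < α = 0.10 → reject H₀.

There is sufficient evidence at the 10% significance level to conclude that a linear relationship exists between x and y.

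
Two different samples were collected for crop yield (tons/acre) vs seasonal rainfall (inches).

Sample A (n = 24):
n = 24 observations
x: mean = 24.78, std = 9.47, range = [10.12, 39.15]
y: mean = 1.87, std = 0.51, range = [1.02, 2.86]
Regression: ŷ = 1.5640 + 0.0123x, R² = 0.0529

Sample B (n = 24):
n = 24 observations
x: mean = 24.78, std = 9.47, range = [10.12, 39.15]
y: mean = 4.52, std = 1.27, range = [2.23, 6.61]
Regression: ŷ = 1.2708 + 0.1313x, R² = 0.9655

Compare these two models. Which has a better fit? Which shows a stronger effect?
Model B has the better fit (R² = 0.9655 vs 0.0529). Model B shows the stronger effect (|β₁| = 0.1313 vs 0.0123).

Model Comparison:

Which explains more variance? (R²)
- Model A: R² = 0.0529 → 5.29% of variance in crop yield explained
- Model B: R² = 0.9655 → 96.55% of variance in crop yield explained
- 0.9655 > 0.0529 → Model B has the better fit

Effect size (slope magnitude):
- Model A: β₁ = 0.0123 → predicted crop yield rises 0.0123 tons/acre per additional inch of rainfall
- Model B: β₁ = 0.1313 → predicted crop yield rises 0.1313 tons/acre per additional inch of rainfall
- |0.0123| < |0.1313| → Model B shows the stronger marginal effect

Note: A steeper slope doesn't make a better model if the scatter around the line is large.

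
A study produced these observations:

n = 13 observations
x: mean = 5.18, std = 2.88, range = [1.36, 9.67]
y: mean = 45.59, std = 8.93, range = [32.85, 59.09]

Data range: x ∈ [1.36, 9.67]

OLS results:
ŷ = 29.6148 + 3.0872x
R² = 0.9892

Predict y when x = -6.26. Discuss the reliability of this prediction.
ŷ = 10.2889 (extrapolation — x = -6.26 lies outside [1.36, 9.67], so reliability is low).

Prediction calculation:
ŷ = 29.6148 + 3.0872 × (-6.26)
ŷ = 10.2889

Reliability:
- Data range: x ∈ [1.36, 9.67]
- Prediction point: x = -6.26 is 7.62 units below the observed range → this is EXTRAPOLATION, not interpolation

Why that matters here:
- Real relationships often flatten, saturate, or turn nonlinear at extremes
- The standard error of prediction grows with (x − x̄)², and x = -6.26 is far from x̄ = 5.18

Report the number if required, but flag clearly that it is an extrapolation.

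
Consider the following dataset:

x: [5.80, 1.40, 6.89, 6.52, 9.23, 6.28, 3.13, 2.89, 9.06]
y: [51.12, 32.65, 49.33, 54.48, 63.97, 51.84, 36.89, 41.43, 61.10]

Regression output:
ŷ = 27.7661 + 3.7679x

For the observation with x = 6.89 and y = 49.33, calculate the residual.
Residual = -4.3969

The residual is the difference between the actual value and the predicted value:

Residual = y - ŷ

Step 1: Calculate predicted value
ŷ = 27.7661 + 3.7679 × 6.89
ŷ = 53.7269

Step 2: Calculate residual
Residual = 49.33 - 53.7269
Residual = -4.3969

Sign check: y < ŷ, so the point is below the line and the fit overestimates here.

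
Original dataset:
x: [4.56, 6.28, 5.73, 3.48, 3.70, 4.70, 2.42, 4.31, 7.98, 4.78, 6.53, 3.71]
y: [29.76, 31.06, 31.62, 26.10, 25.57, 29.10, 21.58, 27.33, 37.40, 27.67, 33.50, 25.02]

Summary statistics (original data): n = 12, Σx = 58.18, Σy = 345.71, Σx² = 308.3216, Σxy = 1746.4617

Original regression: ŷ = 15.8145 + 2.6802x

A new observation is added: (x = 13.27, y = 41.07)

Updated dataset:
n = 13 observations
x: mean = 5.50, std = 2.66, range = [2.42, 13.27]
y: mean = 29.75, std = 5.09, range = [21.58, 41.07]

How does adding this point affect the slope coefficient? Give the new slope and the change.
New slope β₁ = 1.8062 versus 2.6802 before: a change of -0.8740 (-32.6%).

The new point has HIGH LEVERAGE: x = 13.27 is far from the original mean x̄ = 58.18/12 ≈ 4.85 (original range [2.42, 7.98]).

Step 1: Update the sums with the new point (n goes from 12 to 13)
Σx  = 58.18 + 13.27 = 71.45
Σy  = 345.71 + 41.07 = 386.78
Σx² = 308.3216 + 13.27² = 308.3216 + 176.0929 = 484.4145
Σxy = 1746.4617 + 13.27×41.07 = 1746.4617 + 544.9989 = 2291.4606

Step 2: Recompute the slope with b₁ = (nΣxy − ΣxΣy) / (nΣx² − (Σx)²)
Numerator   = 13×2291.4606 − 71.45×386.78 = 29788.9878 − 27635.4310 = 2153.5568
Denominator = 13×484.4145 − 71.45² = 6297.3885 − 5105.1025 = 1192.2860
b₁(new) = 2153.5568 / 1192.2860 = 1.8062

(Same formula on the original sums: (12×1746.4617 − 58.18×345.71) / (12×308.3216 − 58.18²) = 844.1326 / 314.9468 = 2.6802, matching the given fit.)

Step 3: Change in slope
Δβ₁ = 1.8062 − 2.6802 = -0.8740
Relative change = -0.8740 / 2.6802 × 100% = -32.6%
→ the slope decreases when the point is added.

A high-leverage point only changes the slope if it is off the original line; here y = 41.07 is below the original trend, so the slope decreases.
In practice: examine leverage (hᵢ) and Cook's distance rather than deleting it automatically.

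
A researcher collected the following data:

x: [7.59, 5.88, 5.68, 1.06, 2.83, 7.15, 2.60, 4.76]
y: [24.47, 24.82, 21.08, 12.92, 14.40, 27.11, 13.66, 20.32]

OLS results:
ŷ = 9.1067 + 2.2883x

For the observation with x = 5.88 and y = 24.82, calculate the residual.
Residual = 2.2581

The residual is the difference between the actual value and the predicted value:

Residual = y - ŷ

Step 1: Calculate predicted value
ŷ = 9.1067 + 2.2883 × 5.88
ŷ = 22.5619

Step 2: Calculate residual
Residual = 24.82 - 22.5619
Residual = 2.2581

Sign check: y > ŷ, so the point is above the line and the fit underestimates here.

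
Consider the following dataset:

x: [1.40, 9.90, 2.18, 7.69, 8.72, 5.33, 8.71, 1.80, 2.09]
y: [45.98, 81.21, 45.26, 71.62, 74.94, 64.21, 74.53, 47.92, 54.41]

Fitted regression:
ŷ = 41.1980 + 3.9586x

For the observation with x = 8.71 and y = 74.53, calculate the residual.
Residual = -1.1474

The residual is the difference between the actual value and the predicted value:

Residual = y - ŷ

Step 1: Calculate predicted value
ŷ = 41.1980 + 3.9586 × 8.71
ŷ = 75.6774

Step 2: Calculate residual
Residual = 74.53 - 75.6774
Residual = -1.1474

Sign check: y < ŷ, so the point is below the line and the fit overestimates here.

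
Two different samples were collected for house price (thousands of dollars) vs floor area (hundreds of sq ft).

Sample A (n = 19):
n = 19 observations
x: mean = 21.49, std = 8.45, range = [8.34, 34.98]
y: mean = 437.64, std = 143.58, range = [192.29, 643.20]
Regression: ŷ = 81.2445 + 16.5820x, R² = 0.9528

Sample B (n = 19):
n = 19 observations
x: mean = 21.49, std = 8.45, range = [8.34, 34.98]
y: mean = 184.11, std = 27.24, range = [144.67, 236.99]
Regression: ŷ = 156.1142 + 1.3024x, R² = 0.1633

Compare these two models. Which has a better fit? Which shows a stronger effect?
Model A has the better fit (R² = 0.9528 vs 0.1633). Model A shows the stronger effect (|β₁| = 16.5820 vs 1.3024).

Model Comparison:

Goodness of fit (R²):
- Model A: R² = 0.9528 → 95.28% of variance in house price explained
- Model B: R² = 0.1633 → 16.33% of variance in house price explained
- 0.9528 > 0.1633 → Model A has the better fit

Effect size (slope magnitude):
- Model A: β₁ = 16.5820 → predicted house price rises 16.5820 thousand dollars per additional hundred sq ft of floor area
- Model B: β₁ = 1.3024 → predicted house price rises 1.3024 thousand dollars per additional hundred sq ft of floor area
- |16.5820| > |1.3024| → Model A shows the stronger marginal effect

Notes:
- The two samples could reflect different populations, time periods, or measurement quality.
- A better fit (higher R²) doesn't necessarily mean a more important relationship.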